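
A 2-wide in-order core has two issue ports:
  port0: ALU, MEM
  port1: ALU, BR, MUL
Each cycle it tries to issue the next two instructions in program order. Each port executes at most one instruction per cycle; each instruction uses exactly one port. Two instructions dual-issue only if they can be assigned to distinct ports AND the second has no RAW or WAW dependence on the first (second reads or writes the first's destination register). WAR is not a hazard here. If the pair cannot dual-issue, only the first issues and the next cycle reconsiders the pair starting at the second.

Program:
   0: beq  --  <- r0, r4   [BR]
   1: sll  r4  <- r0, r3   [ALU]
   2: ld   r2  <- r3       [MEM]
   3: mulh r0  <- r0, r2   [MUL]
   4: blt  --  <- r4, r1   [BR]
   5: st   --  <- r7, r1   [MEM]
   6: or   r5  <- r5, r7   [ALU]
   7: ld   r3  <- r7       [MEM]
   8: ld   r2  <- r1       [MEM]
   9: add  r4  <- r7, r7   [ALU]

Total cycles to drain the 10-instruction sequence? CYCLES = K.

CYCLES = 6

#0 head=0: beq.BR/sll.ALU i0+i1 pair
#1 head=2: ld.MEM i2 RAW r2
#2 head=3: mulh.MUL i3 no-port MUL/BR
#3 head=4: blt.BR/st.MEM i4+i5 pair
#4 head=6: or.ALU/ld.MEM i6+i7 pair
#5 head=8: ld.MEM/add.ALU i8+i9 pair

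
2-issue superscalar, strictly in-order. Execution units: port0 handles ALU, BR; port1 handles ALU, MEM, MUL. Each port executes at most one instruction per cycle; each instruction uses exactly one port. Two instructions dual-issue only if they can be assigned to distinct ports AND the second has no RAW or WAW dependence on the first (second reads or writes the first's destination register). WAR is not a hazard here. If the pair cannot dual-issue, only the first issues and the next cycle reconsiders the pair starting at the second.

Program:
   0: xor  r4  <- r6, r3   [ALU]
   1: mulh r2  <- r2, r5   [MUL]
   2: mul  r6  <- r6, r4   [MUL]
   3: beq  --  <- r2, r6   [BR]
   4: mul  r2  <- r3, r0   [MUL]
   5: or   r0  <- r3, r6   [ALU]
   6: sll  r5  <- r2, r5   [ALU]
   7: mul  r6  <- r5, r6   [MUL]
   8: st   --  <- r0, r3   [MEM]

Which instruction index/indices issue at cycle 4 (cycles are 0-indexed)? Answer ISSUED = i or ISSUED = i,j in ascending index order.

t=0 i0+i1:xor.ALU/mulh.MUL ; 2-wide
t=1 i2:mul.MUL ; RAW r6
t=2 i3+i4:beq.BR/mul.MUL ; 2-wide
t=3 i5+i6:or.ALU/sll.ALU ; 2-wide
t=4 i7:mul.MUL ; no-port MUL/MEM
t=5 i8:st.MEM ; tail

ISSUED = 7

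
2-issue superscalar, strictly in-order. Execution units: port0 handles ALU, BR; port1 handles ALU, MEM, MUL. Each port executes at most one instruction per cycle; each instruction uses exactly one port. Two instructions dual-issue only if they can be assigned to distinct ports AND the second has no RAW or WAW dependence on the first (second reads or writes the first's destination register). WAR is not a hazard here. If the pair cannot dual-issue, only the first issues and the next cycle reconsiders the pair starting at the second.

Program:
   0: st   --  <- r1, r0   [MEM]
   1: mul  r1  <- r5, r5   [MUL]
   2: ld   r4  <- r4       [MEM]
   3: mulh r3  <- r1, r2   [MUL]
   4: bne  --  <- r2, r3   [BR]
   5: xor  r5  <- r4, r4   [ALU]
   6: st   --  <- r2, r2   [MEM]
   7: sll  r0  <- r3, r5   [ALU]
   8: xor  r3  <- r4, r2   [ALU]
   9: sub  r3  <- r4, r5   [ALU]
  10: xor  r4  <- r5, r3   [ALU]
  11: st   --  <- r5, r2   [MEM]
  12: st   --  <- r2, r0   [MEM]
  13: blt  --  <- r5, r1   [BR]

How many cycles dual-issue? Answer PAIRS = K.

PAIRS = 4

c0: i0 st  no-port MEM/MUL
c1: i1 mul  no-port MUL/MEM
c2: i2 ld  no-port MEM/MUL
c3: i3 mulh  RAW r3
c4: i4,i5 bne;xor  2-wide
c5: i6,i7 st;sll  2-wide
c6: i8 xor  WAW r3
c7: i9 sub  RAW r3
c8: i10,i11 xor;st  2-wide
c9: i12,i13 st;blt  2-wide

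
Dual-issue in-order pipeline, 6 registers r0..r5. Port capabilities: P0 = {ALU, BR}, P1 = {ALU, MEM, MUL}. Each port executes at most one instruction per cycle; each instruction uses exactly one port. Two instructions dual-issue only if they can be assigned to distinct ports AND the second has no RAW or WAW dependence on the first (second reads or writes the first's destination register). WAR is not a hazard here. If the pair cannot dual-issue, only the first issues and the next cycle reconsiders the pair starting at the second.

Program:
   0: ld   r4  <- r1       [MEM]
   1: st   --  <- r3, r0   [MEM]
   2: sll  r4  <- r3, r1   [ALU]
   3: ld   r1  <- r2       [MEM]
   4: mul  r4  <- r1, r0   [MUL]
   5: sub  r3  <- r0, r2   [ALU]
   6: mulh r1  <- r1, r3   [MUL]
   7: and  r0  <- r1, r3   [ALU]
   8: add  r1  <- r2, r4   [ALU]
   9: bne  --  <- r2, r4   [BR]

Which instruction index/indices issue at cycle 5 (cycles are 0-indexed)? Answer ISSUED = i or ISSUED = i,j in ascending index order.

t=0 i0:ld ; no-port MEM/MEM
t=1 i1/i2:st+sll ; dual
t=2 i3:ld ; no-port MEM/MUL
t=3 i4/i5:mul+sub ; dual
t=4 i6:mulh ; RAW r1
t=5 i7/i8:and+add ; dual
t=6 i9:bne ; tail

ISSUED = 7,8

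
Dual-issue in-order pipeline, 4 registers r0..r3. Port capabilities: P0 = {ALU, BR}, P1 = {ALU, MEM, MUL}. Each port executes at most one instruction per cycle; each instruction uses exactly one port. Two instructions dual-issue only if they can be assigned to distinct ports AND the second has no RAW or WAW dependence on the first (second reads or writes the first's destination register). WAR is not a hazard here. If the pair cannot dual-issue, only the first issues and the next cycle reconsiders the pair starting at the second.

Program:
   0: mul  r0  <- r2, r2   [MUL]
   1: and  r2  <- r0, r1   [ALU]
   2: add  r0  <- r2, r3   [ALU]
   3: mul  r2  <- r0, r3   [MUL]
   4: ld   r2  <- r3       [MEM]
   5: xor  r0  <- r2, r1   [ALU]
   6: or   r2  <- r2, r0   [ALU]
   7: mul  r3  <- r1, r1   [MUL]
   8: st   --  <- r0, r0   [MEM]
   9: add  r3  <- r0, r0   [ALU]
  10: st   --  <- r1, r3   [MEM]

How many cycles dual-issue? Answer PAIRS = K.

t=0 i0:mul ; RAW r0
t=1 i1:and ; RAW r2
t=2 i2:add ; RAW r0
t=3 i3:mul ; no-port MUL/MEM
t=4 i4:ld ; RAW r2
t=5 i5:xor ; RAW r0
t=6 i6,i7:or/mul ; dual
t=7 i8,i9:st/add ; dual
t=8 i10:st ; tail

PAIRS = 2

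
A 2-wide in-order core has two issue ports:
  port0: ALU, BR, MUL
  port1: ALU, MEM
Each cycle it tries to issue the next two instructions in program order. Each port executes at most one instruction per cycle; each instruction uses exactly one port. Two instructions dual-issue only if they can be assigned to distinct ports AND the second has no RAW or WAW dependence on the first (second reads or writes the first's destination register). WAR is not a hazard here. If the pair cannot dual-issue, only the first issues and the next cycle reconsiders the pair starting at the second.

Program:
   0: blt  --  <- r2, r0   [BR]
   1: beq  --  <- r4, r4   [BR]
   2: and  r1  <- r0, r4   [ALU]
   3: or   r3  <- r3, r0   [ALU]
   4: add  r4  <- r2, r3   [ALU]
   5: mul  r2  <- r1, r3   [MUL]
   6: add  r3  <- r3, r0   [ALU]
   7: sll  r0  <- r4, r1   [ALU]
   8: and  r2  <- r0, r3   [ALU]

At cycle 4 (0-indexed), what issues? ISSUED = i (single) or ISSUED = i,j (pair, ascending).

0. blt @i0  | no-port BR/BR
1. beq and @i1/i2  | pair
2. or @i3  | RAW r3
3. add mul @i4/i5  | pair
4. add sll @i6/i7  | pair
5. and @i8  | tail

ISSUED = 6,7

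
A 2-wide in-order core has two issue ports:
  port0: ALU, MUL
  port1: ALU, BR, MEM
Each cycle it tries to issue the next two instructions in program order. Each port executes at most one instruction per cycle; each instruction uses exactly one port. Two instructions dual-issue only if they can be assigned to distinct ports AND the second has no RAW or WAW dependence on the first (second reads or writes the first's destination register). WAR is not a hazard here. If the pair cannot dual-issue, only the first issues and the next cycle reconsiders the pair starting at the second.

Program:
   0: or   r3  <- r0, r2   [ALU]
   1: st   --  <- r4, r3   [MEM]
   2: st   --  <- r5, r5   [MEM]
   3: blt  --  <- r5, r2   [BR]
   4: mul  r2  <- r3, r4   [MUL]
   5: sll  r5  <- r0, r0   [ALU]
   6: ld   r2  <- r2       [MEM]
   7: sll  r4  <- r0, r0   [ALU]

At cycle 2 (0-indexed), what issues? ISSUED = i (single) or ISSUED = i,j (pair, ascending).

ISSUED = 2

0. or.ALU @i0  | RAW r3
1. st.MEM @i1  | no-port MEM/MEM
2. st.MEM @i2  | no-port MEM/BR
3. blt.BR+mul.MUL @i3/i4  | dual
4. sll.ALU+ld.MEM @i5/i6  | dual
5. sll.ALU @i7  | tail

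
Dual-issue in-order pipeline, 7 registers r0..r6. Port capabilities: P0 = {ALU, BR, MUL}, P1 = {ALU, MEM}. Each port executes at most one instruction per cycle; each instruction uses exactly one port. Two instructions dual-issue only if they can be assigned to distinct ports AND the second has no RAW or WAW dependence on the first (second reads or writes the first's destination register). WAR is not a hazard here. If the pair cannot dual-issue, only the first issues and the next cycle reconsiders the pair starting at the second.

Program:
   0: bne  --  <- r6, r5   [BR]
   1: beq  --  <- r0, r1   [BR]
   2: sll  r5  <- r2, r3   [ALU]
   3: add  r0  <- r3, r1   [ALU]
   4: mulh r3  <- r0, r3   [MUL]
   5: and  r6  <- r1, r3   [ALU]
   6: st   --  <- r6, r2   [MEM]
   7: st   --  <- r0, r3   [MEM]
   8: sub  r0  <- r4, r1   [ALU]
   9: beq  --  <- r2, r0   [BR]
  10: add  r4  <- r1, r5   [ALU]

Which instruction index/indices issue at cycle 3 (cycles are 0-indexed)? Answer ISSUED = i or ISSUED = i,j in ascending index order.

ISSUED = 4

0. bne.BR @i0  | no-port BR/BR
1. beq.BR+sll.ALU @i1/i2  | pair
2. add.ALU @i3  | RAW r0
3. mulh.MUL @i4  | RAW r3
4. and.ALU @i5  | RAW r6
5. st.MEM @i6  | no-port MEM/MEM
6. st.MEM+sub.ALU @i7/i8  | pair
7. beq.BR+add.ALU @i9/i10  | pair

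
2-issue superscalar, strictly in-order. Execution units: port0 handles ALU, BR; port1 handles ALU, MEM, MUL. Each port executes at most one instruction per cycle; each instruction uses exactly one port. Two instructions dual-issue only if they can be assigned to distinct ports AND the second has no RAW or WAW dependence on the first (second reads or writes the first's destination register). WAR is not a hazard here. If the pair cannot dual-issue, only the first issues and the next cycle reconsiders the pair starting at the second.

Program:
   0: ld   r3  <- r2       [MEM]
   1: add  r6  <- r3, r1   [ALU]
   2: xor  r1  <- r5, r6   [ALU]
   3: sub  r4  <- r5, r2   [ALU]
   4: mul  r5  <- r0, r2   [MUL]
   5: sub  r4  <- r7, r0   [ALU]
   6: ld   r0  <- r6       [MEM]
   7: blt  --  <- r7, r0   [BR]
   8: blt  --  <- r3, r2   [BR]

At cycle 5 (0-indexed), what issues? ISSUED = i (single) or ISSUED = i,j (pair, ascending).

#0 head=0: ld.MEM i0 RAW r3
#1 head=1: add.ALU i1 RAW r6
#2 head=2: xor.ALU/sub.ALU i2,i3 pair
#3 head=4: mul.MUL/sub.ALU i4,i5 pair
#4 head=6: ld.MEM i6 RAW r0
#5 head=7: blt.BR i7 no-port BR/BR
#6 head=8: blt.BR i8 tail

ISSUED = 7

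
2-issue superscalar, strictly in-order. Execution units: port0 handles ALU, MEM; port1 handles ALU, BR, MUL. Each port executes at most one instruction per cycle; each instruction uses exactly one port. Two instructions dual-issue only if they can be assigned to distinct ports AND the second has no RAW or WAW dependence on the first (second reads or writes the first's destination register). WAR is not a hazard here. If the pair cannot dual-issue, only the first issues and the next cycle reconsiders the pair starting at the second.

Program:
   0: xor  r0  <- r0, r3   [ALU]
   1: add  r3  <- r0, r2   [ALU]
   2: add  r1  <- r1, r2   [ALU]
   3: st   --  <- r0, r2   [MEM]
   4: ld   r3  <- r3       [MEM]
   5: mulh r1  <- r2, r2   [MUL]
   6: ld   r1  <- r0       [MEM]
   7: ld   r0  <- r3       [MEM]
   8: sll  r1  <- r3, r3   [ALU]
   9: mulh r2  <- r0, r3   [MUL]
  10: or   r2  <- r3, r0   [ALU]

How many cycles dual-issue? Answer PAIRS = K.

PAIRS = 3

c0: i0 xor.ALU  RAW r0
c1: i1+i2 add.ALU;add.ALU  pair
c2: i3 st.MEM  no-port MEM/MEM
c3: i4+i5 ld.MEM;mulh.MUL  pair
c4: i6 ld.MEM  no-port MEM/MEM
c5: i7+i8 ld.MEM;sll.ALU  pair
c6: i9 mulh.MUL  WAW r2
c7: i10 or.ALU  tail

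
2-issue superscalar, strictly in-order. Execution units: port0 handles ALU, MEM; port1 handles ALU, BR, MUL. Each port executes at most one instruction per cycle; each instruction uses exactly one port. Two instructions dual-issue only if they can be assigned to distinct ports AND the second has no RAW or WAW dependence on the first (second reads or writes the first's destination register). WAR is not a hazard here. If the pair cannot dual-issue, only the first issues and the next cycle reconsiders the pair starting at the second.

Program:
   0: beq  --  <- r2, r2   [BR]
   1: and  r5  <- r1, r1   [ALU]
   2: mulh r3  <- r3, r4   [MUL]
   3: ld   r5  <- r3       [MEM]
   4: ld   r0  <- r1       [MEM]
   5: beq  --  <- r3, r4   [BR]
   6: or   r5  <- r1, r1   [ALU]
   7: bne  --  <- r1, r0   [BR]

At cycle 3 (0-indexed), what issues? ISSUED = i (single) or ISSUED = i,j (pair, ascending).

[0] i0+i1  beq.BR;and.ALU  -- 2-wide
[1] i2  mulh.MUL  -- RAW r3
[2] i3  ld.MEM  -- no-port MEM/MEM
[3] i4+i5  ld.MEM;beq.BR  -- 2-wide
[4] i6+i7  or.ALU;bne.BR  -- 2-wide

ISSUED = 4,5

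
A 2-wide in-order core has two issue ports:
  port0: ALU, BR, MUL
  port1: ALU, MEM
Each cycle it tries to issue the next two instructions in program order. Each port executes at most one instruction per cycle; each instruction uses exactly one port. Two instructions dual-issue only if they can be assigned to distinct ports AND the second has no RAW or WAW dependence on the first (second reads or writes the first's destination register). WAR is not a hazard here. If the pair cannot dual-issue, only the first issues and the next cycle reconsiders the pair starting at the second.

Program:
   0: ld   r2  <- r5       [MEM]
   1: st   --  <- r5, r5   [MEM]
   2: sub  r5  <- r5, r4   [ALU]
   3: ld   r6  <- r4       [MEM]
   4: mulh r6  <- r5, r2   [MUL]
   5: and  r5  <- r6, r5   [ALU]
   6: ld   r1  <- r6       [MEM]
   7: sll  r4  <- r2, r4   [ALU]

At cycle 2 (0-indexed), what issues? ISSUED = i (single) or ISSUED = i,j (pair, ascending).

ISSUED = 3

t=0 i0:ld.MEM ; no-port MEM/MEM
t=1 i1,i2:st.MEM;sub.ALU ; dual
t=2 i3:ld.MEM ; WAW r6
t=3 i4:mulh.MUL ; RAW r6
t=4 i5,i6:and.ALU;ld.MEM ; dual
t=5 i7:sll.ALU ; tail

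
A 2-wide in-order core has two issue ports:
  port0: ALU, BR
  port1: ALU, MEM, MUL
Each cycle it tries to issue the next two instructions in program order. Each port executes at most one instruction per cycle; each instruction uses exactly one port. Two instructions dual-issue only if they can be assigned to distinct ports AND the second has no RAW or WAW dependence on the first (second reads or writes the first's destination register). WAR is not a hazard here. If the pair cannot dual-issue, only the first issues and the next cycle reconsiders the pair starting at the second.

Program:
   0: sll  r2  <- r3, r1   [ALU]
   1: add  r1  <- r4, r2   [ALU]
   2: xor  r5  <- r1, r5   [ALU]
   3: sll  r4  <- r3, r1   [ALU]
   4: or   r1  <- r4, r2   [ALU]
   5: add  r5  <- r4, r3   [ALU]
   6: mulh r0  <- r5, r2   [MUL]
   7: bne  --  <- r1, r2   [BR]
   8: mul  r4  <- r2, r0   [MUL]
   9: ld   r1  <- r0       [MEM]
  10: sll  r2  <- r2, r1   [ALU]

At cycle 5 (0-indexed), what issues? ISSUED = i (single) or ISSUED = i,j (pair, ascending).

ISSUED = 8

c0: i0 sll  RAW r2
c1: i1 add  RAW r1
c2: i2,i3 xor sll  pair
c3: i4,i5 or add  pair
c4: i6,i7 mulh bne  pair
c5: i8 mul  no-port MUL/MEM
c6: i9 ld  RAW r1
c7: i10 sll  tail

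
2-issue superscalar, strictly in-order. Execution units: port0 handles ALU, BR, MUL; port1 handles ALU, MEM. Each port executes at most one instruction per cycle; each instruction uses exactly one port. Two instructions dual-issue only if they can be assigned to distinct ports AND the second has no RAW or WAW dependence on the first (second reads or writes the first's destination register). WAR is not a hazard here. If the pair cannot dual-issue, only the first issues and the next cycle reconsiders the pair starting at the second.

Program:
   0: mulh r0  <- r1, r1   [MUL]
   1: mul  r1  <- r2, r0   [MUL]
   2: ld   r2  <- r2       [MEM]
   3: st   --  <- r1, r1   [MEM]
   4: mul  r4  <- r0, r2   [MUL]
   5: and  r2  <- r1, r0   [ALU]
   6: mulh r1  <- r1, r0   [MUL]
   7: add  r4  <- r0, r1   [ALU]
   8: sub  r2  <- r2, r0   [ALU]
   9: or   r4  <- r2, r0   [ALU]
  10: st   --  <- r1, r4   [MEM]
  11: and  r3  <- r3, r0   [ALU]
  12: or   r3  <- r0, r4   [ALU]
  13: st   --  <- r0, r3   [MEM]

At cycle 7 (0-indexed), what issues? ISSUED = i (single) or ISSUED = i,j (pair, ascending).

ISSUED = 12

  cy0 -> i0 (mulh.MUL) no-port MUL/MUL
  cy1 -> i1+i2 (mul.MUL ld.MEM) pair
  cy2 -> i3+i4 (st.MEM mul.MUL) pair
  cy3 -> i5+i6 (and.ALU mulh.MUL) pair
  cy4 -> i7+i8 (add.ALU sub.ALU) pair
  cy5 -> i9 (or.ALU) RAW r4
  cy6 -> i10+i11 (st.MEM and.ALU) pair
  cy7 -> i12 (or.ALU) RAW r3
  cy8 -> i13 (st.MEM) tail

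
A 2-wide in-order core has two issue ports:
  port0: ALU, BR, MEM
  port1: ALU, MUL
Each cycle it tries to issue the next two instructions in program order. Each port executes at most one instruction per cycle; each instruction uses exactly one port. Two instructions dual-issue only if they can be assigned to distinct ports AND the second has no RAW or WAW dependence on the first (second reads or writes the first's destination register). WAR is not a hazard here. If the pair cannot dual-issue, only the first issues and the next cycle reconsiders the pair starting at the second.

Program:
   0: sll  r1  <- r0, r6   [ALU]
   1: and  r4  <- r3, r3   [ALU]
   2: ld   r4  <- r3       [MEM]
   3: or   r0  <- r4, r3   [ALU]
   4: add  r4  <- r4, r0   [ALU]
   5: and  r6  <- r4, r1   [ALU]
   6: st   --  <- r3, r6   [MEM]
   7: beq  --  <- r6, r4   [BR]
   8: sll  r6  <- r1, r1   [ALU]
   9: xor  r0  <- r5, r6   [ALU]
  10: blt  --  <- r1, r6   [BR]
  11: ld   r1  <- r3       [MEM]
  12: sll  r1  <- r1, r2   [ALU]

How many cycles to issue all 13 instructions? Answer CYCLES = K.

CYCLES = 10

0. sll.ALU;and.ALU @i0&i1  | pair
1. ld.MEM @i2  | RAW r4
2. or.ALU @i3  | RAW r0
3. add.ALU @i4  | RAW r4
4. and.ALU @i5  | RAW r6
5. st.MEM @i6  | no-port MEM/BR
6. beq.BR;sll.ALU @i7&i8  | pair
7. xor.ALU;blt.BR @i9&i10  | pair
8. ld.MEM @i11  | RAW+WAW r1
9. sll.ALU @i12  | tail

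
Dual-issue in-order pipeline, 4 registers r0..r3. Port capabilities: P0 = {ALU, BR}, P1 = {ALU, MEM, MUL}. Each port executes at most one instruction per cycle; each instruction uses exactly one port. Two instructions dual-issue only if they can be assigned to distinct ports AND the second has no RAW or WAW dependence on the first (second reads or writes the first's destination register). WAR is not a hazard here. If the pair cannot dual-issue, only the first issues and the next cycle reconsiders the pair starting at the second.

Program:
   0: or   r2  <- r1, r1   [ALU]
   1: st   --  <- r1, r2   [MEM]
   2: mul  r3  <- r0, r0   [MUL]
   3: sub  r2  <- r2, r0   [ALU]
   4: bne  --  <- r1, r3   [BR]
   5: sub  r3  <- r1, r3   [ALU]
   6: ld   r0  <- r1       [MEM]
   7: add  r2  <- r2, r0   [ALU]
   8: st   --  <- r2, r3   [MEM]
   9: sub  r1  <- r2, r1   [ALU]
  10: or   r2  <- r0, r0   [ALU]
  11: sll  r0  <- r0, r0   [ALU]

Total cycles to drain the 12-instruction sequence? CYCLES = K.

CYCLES = 8

c0: i0 or  RAW r2
c1: i1 st  no-port MEM/MUL
c2: i2+i3 mul/sub  dual
c3: i4+i5 bne/sub  dual
c4: i6 ld  RAW r0
c5: i7 add  RAW r2
c6: i8+i9 st/sub  dual
c7: i10+i11 or/sll  dual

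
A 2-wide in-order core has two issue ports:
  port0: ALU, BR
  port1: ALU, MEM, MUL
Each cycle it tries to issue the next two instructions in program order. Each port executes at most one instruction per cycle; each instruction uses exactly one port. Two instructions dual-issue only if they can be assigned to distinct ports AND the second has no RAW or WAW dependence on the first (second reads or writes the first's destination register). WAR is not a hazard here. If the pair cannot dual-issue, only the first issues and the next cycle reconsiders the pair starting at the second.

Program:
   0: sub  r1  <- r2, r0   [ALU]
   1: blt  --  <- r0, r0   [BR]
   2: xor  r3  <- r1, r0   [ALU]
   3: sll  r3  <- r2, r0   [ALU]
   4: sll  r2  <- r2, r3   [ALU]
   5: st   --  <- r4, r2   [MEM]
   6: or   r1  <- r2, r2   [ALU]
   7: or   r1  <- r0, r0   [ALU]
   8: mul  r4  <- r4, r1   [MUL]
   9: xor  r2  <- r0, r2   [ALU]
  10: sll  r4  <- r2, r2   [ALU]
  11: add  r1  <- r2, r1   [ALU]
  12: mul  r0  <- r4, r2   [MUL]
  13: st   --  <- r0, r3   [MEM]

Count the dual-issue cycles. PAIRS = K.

t=0 i0,i1:sub/blt ; dual
t=1 i2:xor ; WAW r3
t=2 i3:sll ; RAW r3
t=3 i4:sll ; RAW r2
t=4 i5,i6:st/or ; dual
t=5 i7:or ; RAW r1
t=6 i8,i9:mul/xor ; dual
t=7 i10,i11:sll/add ; dual
t=8 i12:mul ; no-port MUL/MEM
t=9 i13:st ; tail

PAIRS = 4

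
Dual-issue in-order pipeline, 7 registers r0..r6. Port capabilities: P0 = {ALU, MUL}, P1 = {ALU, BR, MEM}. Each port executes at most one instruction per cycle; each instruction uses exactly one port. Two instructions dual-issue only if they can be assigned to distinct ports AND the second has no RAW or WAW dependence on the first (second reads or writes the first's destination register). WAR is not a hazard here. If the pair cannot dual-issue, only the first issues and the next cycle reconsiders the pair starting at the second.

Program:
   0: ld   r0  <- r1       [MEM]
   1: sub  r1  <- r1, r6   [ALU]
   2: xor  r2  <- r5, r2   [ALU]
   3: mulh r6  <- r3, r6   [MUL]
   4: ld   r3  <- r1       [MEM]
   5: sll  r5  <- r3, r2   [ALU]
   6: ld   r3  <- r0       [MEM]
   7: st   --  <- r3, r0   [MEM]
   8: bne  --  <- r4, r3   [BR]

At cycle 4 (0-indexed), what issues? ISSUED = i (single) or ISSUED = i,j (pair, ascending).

ISSUED = 7

t=0 i0,i1:ld;sub ; dual
t=1 i2,i3:xor;mulh ; dual
t=2 i4:ld ; RAW r3
t=3 i5,i6:sll;ld ; dual
t=4 i7:st ; no-port MEM/BR
t=5 i8:bne ; tail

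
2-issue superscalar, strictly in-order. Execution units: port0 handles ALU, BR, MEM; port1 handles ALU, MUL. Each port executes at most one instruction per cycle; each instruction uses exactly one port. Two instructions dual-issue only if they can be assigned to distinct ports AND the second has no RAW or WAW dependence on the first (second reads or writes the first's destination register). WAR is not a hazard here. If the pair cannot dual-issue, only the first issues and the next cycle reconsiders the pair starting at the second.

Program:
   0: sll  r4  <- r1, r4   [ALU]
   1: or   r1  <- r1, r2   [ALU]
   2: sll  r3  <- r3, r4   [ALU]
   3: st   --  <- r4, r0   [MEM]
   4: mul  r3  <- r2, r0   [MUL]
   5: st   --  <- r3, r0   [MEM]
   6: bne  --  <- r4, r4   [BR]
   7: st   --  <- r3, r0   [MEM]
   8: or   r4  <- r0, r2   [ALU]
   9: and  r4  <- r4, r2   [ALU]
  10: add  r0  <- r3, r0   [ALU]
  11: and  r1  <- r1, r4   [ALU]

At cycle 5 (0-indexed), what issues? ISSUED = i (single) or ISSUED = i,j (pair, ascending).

ISSUED = 7,8

  cy0 -> i0/i1 (sll+or) 2-wide
  cy1 -> i2/i3 (sll+st) 2-wide
  cy2 -> i4 (mul) RAW r3
  cy3 -> i5 (st) no-port MEM/BR
  cy4 -> i6 (bne) no-port BR/MEM
  cy5 -> i7/i8 (st+or) 2-wide
  cy6 -> i9/i10 (and+add) 2-wide
  cy7 -> i11 (and) tail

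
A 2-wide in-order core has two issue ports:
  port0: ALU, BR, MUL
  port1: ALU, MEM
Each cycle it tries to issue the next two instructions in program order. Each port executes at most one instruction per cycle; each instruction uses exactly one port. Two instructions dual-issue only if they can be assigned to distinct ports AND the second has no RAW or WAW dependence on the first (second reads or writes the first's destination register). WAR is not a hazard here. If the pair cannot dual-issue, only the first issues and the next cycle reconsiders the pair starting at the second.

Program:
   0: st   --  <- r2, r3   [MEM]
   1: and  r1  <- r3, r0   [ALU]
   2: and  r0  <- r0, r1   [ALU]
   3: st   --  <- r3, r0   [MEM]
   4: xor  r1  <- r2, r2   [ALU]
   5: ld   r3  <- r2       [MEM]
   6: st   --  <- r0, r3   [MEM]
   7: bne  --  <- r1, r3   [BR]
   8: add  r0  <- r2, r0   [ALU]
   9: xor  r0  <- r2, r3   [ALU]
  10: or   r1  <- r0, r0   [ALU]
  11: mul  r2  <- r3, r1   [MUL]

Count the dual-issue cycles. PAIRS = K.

#0 head=0: st.MEM and.ALU i0/i1 2-wide
#1 head=2: and.ALU i2 RAW r0
#2 head=3: st.MEM xor.ALU i3/i4 2-wide
#3 head=5: ld.MEM i5 no-port MEM/MEM
#4 head=6: st.MEM bne.BR i6/i7 2-wide
#5 head=8: add.ALU i8 WAW r0
#6 head=9: xor.ALU i9 RAW r0
#7 head=10: or.ALU i10 RAW r1
#8 head=11: mul.MUL i11 tail

PAIRS = 3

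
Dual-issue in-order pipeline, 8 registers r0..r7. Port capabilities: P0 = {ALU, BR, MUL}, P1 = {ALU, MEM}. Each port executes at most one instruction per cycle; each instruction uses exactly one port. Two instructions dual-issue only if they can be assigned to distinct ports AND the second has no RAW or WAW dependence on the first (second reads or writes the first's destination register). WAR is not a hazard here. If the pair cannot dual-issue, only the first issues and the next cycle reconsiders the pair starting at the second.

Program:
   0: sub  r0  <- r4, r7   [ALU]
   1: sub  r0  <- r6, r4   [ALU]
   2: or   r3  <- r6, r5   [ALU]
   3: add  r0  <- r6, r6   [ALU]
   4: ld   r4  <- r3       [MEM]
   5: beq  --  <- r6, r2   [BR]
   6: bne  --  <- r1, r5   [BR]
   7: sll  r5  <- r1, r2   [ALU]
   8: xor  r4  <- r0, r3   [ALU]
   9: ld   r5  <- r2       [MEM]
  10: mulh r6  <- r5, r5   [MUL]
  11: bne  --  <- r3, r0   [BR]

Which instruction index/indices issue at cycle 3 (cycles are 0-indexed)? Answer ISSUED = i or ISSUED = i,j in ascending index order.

ISSUED = 5

#0 head=0: sub i0 WAW r0
#1 head=1: sub+or i1&i2 2-wide
#2 head=3: add+ld i3&i4 2-wide
#3 head=5: beq i5 no-port BR/BR
#4 head=6: bne+sll i6&i7 2-wide
#5 head=8: xor+ld i8&i9 2-wide
#6 head=10: mulh i10 no-port MUL/BR
#7 head=11: bne i11 tail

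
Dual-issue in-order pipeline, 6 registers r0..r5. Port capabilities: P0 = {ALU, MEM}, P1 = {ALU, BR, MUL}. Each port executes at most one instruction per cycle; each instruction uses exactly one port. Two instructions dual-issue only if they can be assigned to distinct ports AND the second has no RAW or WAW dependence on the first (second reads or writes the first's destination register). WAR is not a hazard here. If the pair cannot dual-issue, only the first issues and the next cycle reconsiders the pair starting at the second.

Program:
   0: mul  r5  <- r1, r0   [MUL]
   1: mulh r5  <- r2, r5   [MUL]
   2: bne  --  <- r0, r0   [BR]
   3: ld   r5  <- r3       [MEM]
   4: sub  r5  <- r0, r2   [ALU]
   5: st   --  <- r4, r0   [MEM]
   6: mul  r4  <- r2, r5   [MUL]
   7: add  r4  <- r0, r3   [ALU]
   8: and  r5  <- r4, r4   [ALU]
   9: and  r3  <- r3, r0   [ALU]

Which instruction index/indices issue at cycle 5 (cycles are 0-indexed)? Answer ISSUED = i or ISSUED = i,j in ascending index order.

0. mul @i0  | no-port MUL/MUL
1. mulh @i1  | no-port MUL/BR
2. bne/ld @i2,i3  | pair
3. sub/st @i4,i5  | pair
4. mul @i6  | WAW r4
5. add @i7  | RAW r4
6. and/and @i8,i9  | pair

ISSUED = 7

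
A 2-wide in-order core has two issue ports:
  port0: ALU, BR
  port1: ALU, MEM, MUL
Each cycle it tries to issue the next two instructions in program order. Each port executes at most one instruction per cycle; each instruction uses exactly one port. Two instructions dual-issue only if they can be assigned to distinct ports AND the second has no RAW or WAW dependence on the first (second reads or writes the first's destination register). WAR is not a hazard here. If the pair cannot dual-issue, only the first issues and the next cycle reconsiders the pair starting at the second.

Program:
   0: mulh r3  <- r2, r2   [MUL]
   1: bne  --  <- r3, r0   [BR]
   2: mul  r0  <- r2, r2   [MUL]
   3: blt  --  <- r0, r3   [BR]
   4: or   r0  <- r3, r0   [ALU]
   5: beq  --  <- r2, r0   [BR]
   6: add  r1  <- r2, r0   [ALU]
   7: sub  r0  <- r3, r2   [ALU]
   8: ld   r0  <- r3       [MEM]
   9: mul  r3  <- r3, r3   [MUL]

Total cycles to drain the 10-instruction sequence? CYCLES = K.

0. mulh @i0  | RAW r3
1. bne;mul @i1,i2  | pair
2. blt;or @i3,i4  | pair
3. beq;add @i5,i6  | pair
4. sub @i7  | WAW r0
5. ld @i8  | no-port MEM/MUL
6. mul @i9  | tail

CYCLES = 7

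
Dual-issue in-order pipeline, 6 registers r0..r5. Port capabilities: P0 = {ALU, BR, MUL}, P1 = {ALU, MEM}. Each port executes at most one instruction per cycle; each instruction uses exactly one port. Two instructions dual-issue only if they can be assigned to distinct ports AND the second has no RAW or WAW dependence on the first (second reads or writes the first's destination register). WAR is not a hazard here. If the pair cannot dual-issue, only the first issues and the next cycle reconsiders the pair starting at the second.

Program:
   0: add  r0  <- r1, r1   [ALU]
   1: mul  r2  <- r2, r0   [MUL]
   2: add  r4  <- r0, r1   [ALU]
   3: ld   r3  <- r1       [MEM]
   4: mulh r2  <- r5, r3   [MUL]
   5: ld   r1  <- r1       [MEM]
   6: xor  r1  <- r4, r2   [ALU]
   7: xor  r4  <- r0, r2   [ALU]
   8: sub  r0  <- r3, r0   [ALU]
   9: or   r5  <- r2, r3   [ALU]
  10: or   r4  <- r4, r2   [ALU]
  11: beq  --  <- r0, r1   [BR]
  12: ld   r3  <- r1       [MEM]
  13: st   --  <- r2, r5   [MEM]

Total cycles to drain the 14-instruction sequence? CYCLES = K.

CYCLES = 9

t=0 i0:add.ALU ; RAW r0
t=1 i1&i2:mul.MUL/add.ALU ; dual
t=2 i3:ld.MEM ; RAW r3
t=3 i4&i5:mulh.MUL/ld.MEM ; dual
t=4 i6&i7:xor.ALU/xor.ALU ; dual
t=5 i8&i9:sub.ALU/or.ALU ; dual
t=6 i10&i11:or.ALU/beq.BR ; dual
t=7 i12:ld.MEM ; no-port MEM/MEM
t=8 i13:st.MEM ; tail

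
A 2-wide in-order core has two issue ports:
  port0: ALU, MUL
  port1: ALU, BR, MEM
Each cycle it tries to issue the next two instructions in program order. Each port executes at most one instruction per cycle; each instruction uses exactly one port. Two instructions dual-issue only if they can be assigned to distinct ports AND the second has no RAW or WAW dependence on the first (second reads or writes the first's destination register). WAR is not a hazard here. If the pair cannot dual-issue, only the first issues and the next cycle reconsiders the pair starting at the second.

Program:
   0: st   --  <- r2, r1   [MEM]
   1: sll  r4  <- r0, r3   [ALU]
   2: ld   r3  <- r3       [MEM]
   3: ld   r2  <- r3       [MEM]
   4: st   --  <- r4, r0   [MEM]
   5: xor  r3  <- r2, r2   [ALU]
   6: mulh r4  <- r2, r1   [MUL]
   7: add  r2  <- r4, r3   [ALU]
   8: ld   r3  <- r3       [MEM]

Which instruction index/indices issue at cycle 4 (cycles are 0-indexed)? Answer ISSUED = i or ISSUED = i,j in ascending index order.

0. st;sll @i0,i1  | pair
1. ld @i2  | no-port MEM/MEM
2. ld @i3  | no-port MEM/MEM
3. st;xor @i4,i5  | pair
4. mulh @i6  | RAW r4
5. add;ld @i7,i8  | pair

ISSUED = 6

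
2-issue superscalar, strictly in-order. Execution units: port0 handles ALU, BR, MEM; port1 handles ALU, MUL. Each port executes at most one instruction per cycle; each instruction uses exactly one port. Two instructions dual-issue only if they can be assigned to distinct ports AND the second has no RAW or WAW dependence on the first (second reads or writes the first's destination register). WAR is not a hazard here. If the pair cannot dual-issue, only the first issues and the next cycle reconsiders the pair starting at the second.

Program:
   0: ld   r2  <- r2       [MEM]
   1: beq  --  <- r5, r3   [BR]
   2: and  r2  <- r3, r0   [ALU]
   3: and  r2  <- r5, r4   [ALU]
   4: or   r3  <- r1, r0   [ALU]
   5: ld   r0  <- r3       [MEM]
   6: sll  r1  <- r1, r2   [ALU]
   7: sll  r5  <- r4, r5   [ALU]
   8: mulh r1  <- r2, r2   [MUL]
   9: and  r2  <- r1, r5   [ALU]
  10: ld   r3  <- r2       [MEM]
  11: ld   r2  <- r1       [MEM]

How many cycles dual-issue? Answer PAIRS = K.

c0: i0 ld  no-port MEM/BR
c1: i1,i2 beq+and  2-wide
c2: i3,i4 and+or  2-wide
c3: i5,i6 ld+sll  2-wide
c4: i7,i8 sll+mulh  2-wide
c5: i9 and  RAW r2
c6: i10 ld  no-port MEM/MEM
c7: i11 ld  tail

PAIRS = 4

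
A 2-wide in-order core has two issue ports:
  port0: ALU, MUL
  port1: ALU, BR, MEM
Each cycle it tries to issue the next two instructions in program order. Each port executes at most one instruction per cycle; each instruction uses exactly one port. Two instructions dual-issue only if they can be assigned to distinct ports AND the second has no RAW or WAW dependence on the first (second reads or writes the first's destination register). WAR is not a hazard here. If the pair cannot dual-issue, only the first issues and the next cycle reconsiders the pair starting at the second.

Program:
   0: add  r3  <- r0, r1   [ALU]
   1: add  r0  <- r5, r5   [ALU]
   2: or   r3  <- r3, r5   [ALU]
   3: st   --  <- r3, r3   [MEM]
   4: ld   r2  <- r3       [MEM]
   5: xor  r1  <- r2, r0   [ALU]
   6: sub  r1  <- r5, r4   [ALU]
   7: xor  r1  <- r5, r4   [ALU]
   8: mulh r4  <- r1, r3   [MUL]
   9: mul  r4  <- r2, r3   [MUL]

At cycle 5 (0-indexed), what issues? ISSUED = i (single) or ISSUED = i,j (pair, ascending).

  cy0 -> i0+i1 (add.ALU;add.ALU) 2-wide
  cy1 -> i2 (or.ALU) RAW r3
  cy2 -> i3 (st.MEM) no-port MEM/MEM
  cy3 -> i4 (ld.MEM) RAW r2
  cy4 -> i5 (xor.ALU) WAW r1
  cy5 -> i6 (sub.ALU) WAW r1
  cy6 -> i7 (xor.ALU) RAW r1
  cy7 -> i8 (mulh.MUL) no-port MUL/MUL
  cy8 -> i9 (mul.MUL) tail

ISSUED = 6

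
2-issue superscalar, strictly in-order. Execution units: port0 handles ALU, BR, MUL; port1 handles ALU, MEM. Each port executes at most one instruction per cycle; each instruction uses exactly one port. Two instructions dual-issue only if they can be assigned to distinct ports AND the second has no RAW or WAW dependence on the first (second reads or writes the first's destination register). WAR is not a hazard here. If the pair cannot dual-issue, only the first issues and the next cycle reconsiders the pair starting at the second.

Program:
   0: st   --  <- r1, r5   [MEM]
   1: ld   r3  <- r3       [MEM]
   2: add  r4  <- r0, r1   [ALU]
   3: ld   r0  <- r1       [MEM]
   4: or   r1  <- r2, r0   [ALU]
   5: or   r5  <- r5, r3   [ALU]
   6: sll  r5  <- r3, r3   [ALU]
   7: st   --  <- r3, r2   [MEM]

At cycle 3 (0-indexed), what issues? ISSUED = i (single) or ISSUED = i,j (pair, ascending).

ISSUED = 4,5

#0 head=0: st.MEM i0 no-port MEM/MEM
#1 head=1: ld.MEM+add.ALU i1,i2 dual
#2 head=3: ld.MEM i3 RAW r0
#3 head=4: or.ALU+or.ALU i4,i5 dual
#4 head=6: sll.ALU+st.MEM i6,i7 dual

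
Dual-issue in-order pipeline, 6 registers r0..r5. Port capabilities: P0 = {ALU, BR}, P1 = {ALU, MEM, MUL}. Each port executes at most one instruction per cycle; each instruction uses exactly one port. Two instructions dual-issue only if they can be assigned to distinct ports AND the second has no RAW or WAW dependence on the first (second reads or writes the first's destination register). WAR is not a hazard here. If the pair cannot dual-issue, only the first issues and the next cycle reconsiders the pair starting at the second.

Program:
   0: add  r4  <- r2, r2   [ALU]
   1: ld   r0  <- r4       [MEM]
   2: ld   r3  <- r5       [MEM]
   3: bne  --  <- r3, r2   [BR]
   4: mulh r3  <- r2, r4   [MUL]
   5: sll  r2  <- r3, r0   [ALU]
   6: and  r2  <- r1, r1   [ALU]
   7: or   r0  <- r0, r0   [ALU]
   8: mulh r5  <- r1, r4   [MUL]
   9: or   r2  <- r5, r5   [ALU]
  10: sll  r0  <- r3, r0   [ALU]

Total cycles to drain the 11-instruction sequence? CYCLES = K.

CYCLES = 8

c0: i0 add  RAW r4
c1: i1 ld  no-port MEM/MEM
c2: i2 ld  RAW r3
c3: i3&i4 bne mulh  dual
c4: i5 sll  WAW r2
c5: i6&i7 and or  dual
c6: i8 mulh  RAW r5
c7: i9&i10 or sll  dual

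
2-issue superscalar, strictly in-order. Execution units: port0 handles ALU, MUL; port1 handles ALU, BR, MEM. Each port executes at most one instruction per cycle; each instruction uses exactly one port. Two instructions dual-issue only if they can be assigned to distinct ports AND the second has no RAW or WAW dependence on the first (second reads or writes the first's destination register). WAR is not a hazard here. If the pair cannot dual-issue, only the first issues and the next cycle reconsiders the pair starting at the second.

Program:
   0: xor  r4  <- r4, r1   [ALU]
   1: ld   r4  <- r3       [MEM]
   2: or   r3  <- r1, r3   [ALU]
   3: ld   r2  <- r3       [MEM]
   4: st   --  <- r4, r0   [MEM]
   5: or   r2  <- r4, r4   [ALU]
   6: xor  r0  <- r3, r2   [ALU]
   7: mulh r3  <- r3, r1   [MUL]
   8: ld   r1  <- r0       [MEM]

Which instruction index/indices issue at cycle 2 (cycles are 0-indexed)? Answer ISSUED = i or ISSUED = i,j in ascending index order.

c0: i0 xor.ALU  WAW r4
c1: i1,i2 ld.MEM;or.ALU  2-wide
c2: i3 ld.MEM  no-port MEM/MEM
c3: i4,i5 st.MEM;or.ALU  2-wide
c4: i6,i7 xor.ALU;mulh.MUL  2-wide
c5: i8 ld.MEM  tail

ISSUED = 3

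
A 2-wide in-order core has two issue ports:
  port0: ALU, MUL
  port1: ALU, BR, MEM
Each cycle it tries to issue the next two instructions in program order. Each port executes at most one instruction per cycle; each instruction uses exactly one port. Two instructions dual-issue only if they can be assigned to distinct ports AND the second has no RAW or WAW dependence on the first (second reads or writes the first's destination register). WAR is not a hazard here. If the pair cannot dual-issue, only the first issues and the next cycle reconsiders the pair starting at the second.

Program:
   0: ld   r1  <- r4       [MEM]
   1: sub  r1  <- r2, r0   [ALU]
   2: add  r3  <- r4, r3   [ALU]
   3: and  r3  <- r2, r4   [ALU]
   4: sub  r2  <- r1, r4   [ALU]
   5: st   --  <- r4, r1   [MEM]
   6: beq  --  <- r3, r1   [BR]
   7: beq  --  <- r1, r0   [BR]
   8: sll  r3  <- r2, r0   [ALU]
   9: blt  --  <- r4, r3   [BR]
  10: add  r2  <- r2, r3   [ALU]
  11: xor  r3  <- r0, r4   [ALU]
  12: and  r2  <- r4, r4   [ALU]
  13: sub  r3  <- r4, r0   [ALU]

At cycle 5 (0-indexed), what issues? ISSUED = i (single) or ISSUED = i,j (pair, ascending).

0. ld.MEM @i0  | WAW r1
1. sub.ALU add.ALU @i1,i2  | pair
2. and.ALU sub.ALU @i3,i4  | pair
3. st.MEM @i5  | no-port MEM/BR
4. beq.BR @i6  | no-port BR/BR
5. beq.BR sll.ALU @i7,i8  | pair
6. blt.BR add.ALU @i9,i10  | pair
7. xor.ALU and.ALU @i11,i12  | pair
8. sub.ALU @i13  | tail

ISSUED = 7,8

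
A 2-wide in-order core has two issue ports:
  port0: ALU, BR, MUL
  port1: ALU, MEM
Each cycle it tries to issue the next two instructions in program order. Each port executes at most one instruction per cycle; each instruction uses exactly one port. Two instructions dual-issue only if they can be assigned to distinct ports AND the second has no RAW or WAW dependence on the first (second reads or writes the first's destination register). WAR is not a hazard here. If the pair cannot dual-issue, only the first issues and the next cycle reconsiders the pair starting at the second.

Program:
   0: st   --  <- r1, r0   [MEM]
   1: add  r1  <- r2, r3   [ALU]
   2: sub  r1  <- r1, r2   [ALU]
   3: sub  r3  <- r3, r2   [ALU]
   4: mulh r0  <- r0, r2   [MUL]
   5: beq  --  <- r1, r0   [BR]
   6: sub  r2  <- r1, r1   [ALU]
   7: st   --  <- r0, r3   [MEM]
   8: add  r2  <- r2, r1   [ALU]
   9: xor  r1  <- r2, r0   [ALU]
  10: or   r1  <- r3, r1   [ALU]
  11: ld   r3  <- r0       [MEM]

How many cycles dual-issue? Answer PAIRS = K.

  cy0 -> i0,i1 (st/add) dual
  cy1 -> i2,i3 (sub/sub) dual
  cy2 -> i4 (mulh) no-port MUL/BR
  cy3 -> i5,i6 (beq/sub) dual
  cy4 -> i7,i8 (st/add) dual
  cy5 -> i9 (xor) RAW+WAW r1
  cy6 -> i10,i11 (or/ld) dual

PAIRS = 5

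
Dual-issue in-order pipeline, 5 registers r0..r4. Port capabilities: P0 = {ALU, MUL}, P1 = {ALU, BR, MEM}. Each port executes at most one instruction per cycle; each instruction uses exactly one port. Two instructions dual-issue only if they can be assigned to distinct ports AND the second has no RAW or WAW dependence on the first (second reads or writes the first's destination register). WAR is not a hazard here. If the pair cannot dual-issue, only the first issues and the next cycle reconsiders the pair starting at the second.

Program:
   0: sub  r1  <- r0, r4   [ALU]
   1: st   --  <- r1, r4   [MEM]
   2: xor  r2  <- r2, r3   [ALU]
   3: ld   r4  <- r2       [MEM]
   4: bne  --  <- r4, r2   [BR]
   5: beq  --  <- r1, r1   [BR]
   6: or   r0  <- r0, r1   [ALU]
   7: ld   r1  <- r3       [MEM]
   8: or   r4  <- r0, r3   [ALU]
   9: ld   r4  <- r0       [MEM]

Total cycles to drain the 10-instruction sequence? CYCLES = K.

CYCLES = 7

  cy0 -> i0 (sub) RAW r1
  cy1 -> i1&i2 (st+xor) pair
  cy2 -> i3 (ld) no-port MEM/BR
  cy3 -> i4 (bne) no-port BR/BR
  cy4 -> i5&i6 (beq+or) pair
  cy5 -> i7&i8 (ld+or) pair
  cy6 -> i9 (ld) tail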